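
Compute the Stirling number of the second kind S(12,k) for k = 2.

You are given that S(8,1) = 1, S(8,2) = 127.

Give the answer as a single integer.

2047

row 9: T[9][1]=1·1+0=1  T[9][2]=2·127+1=255
row 10: T[10][1]=1·1+0=1  T[10][2]=2·255+1=511
row 11: T[11][1]=1·1+0=1  T[11][2]=2·511+1=1023
row 12: T[12][2]=2·1023+1=2047
Read S(12,2) = 2047.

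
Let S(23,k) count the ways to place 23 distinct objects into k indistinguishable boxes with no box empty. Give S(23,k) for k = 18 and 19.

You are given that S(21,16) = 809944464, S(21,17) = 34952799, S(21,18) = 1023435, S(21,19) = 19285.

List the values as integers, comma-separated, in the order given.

2364885369, 79781779

i=22: T(22,17)=809944464+17·34952799=1404142047 | T(22,18)=34952799+18·1023435=53374629 | T(22,19)=1023435+19·19285=1389850
i=23: T(23,18)=1404142047+18·53374629=2364885369 | T(23,19)=53374629+19·1389850=79781779
Read S(23,18) = 2364885369, S(23,19) = 79781779.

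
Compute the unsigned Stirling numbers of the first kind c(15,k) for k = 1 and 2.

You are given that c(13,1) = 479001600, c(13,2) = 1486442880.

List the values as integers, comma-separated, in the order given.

@14  (14,1):479001600·13+0→6227020800, (14,2):1486442880·13+479001600→19802759040
@15  (15,1):6227020800·14+0→87178291200, (15,2):19802759040·14+6227020800→283465647360
Read c(15,1) = 87178291200, c(15,2) = 283465647360.

87178291200, 283465647360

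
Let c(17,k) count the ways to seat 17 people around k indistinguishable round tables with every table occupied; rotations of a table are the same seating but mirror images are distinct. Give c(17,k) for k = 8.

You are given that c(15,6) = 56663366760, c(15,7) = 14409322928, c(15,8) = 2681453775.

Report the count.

[16] T[16,7]:15*14409322928+56663366760=272803210680 · T[16,8]:15*2681453775+14409322928=54631129553
[17] T[17,8]:16*54631129553+272803210680=1146901283528
Read c(17,8) = 1146901283528.

1146901283528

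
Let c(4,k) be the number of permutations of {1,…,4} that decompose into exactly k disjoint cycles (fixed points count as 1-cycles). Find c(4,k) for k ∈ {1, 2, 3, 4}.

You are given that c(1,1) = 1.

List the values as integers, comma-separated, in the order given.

[2] T[2,1]:1*1+0=1 · T[2,2]:1*0+1=1
[3] T[3,1]:2*1+0=2 · T[3,2]:2*1+1=3 · T[3,3]:2*0+1=1
[4] T[4,1]:3*2+0=6 · T[4,2]:3*3+2=11 · T[4,3]:3*1+3=6 · T[4,4]:3*0+1=1
Read c(4,1) = 6, c(4,2) = 11, c(4,3) = 6, c(4,4) = 1.

6, 11, 6, 1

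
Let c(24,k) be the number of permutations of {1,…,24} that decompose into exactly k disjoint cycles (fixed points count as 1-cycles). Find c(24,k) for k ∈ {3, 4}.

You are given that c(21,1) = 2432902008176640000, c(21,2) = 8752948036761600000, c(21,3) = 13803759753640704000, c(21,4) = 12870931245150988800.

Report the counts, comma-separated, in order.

[22] T[22,1]:21*2432902008176640000+0=51090942171709440000 · T[22,2]:21*8752948036761600000+2432902008176640000=186244810780170240000 · T[22,3]:21*13803759753640704000+8752948036761600000=298631902863216384000 · T[22,4]:21*12870931245150988800+13803759753640704000=284093315901811468800
[23] T[23,2]:22*186244810780170240000+51090942171709440000=4148476779335454720000 · T[23,3]:22*298631902863216384000+186244810780170240000=6756146673770930688000 · T[23,4]:22*284093315901811468800+298631902863216384000=6548684852703068697600
[24] T[24,3]:23*6756146673770930688000+4148476779335454720000=159539850276066860544000 · T[24,4]:23*6548684852703068697600+6756146673770930688000=157375898285941510732800
Read c(24,3) = 159539850276066860544000, c(24,4) = 157375898285941510732800.

159539850276066860544000, 157375898285941510732800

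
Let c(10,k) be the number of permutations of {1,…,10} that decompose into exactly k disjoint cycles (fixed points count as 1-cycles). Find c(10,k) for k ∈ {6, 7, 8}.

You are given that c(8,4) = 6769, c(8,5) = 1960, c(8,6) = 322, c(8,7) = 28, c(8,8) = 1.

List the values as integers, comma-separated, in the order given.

row 9: T[9][5]=8·1960+6769=22449  T[9][6]=8·322+1960=4536  T[9][7]=8·28+322=546  T[9][8]=8·1+28=36
row 10: T[10][6]=9·4536+22449=63273  T[10][7]=9·546+4536=9450  T[10][8]=9·36+546=870
Read c(10,6) = 63273, c(10,7) = 9450, c(10,8) = 870.

63273, 9450, 870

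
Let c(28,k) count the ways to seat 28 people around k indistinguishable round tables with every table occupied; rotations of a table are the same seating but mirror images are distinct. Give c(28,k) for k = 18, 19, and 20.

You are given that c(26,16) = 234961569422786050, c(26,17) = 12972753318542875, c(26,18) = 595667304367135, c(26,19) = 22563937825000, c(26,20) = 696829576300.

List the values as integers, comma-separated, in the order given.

1340675942971287195, 60383004803151030, 2280730371654735

[27] T[27,17]:26*12972753318542875+234961569422786050=572253155704900800 · T[27,18]:26*595667304367135+12972753318542875=28460103232088385 · T[27,19]:26*22563937825000+595667304367135=1182329687817135 · T[27,20]:26*696829576300+22563937825000=40681506808800
[28] T[28,18]:27*28460103232088385+572253155704900800=1340675942971287195 · T[28,19]:27*1182329687817135+28460103232088385=60383004803151030 · T[28,20]:27*40681506808800+1182329687817135=2280730371654735
Read c(28,18) = 1340675942971287195, c(28,19) = 60383004803151030, c(28,20) = 2280730371654735.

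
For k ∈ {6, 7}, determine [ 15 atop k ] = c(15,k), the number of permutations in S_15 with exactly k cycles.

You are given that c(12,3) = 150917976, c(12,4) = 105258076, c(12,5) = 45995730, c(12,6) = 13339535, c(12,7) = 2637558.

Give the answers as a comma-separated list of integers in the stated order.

row 13: T[13][4]=12·105258076+150917976=1414014888  T[13][5]=12·45995730+105258076=657206836  T[13][6]=12·13339535+45995730=206070150  T[13][7]=12·2637558+13339535=44990231
row 14: T[14][5]=13·657206836+1414014888=9957703756  T[14][6]=13·206070150+657206836=3336118786  T[14][7]=13·44990231+206070150=790943153
row 15: T[15][6]=14·3336118786+9957703756=56663366760  T[15][7]=14·790943153+3336118786=14409322928
Read c(15,6) = 56663366760, c(15,7) = 14409322928.

56663366760, 14409322928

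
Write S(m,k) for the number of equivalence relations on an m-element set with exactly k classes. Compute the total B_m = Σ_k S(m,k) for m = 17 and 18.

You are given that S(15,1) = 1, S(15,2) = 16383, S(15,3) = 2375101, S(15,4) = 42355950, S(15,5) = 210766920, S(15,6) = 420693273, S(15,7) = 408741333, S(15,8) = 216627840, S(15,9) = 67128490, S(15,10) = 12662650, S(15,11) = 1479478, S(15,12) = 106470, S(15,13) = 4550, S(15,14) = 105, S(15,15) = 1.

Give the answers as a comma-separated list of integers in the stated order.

i=16: T(16,1)=0+1·1=1 | T(16,2)=1+2·16383=32767 | T(16,3)=16383+3·2375101=7141686 | T(16,4)=2375101+4·42355950=171798901 | T(16,5)=42355950+5·210766920=1096190550 | T(16,6)=210766920+6·420693273=2734926558 | T(16,7)=420693273+7·408741333=3281882604 | T(16,8)=408741333+8·216627840=2141764053 | T(16,9)=216627840+9·67128490=820784250 | T(16,10)=67128490+10·12662650=193754990 | T(16,11)=12662650+11·1479478=28936908 | T(16,12)=1479478+12·106470=2757118 | T(16,13)=106470+13·4550=165620 | T(16,14)=4550+14·105=6020 | T(16,15)=105+15·1=120 | T(16,16)=1+16·0=1
i=17: T(17,1)=0+1·1=1 | T(17,2)=1+2·32767=65535 | T(17,3)=32767+3·7141686=21457825 | T(17,4)=7141686+4·171798901=694337290 | T(17,5)=171798901+5·1096190550=5652751651 | T(17,6)=1096190550+6·2734926558=17505749898 | T(17,7)=2734926558+7·3281882604=25708104786 | T(17,8)=3281882604+8·2141764053=20415995028 | T(17,9)=2141764053+9·820784250=9528822303 | T(17,10)=820784250+10·193754990=2758334150 | T(17,11)=193754990+11·28936908=512060978 | T(17,12)=28936908+12·2757118=62022324 | T(17,13)=2757118+13·165620=4910178 | T(17,14)=165620+14·6020=249900 | T(17,15)=6020+15·120=7820 | T(17,16)=120+16·1=136 | T(17,17)=1+17·0=1
i=18: T(18,1)=0+1·1=1 | T(18,2)=1+2·65535=131071 | T(18,3)=65535+3·21457825=64439010 | T(18,4)=21457825+4·694337290=2798806985 | T(18,5)=694337290+5·5652751651=28958095545 | T(18,6)=5652751651+6·17505749898=110687251039 | T(18,7)=17505749898+7·25708104786=197462483400 | T(18,8)=25708104786+8·20415995028=189036065010 | T(18,9)=20415995028+9·9528822303=106175395755 | T(18,10)=9528822303+10·2758334150=37112163803 | T(18,11)=2758334150+11·512060978=8391004908 | T(18,12)=512060978+12·62022324=1256328866 | T(18,13)=62022324+13·4910178=125854638 | T(18,14)=4910178+14·249900=8408778 | T(18,15)=249900+15·7820=367200 | T(18,16)=7820+16·136=9996 | T(18,17)=136+17·1=153 | T(18,18)=1+18·0=1
B_17 = ΣS(17,k) = 1+65535+21457825+694337290+5652751651+17505749898+25708104786+20415995028+9528822303+2758334150+512060978+62022324+4910178+249900+7820+136+1 = 82864869804
B_18 = ΣS(18,k) = 1+131071+64439010+2798806985+28958095545+110687251039+197462483400+189036065010+106175395755+37112163803+8391004908+1256328866+125854638+8408778+367200+9996+153+1 = 682076806159

82864869804, 682076806159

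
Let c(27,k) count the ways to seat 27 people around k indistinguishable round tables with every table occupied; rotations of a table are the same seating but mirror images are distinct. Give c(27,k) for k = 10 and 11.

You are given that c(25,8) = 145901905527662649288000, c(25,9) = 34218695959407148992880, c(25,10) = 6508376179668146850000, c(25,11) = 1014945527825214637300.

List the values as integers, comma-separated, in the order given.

6121499916241722700424880, 1025860474208872152587880

i=26: T(26,9)=145901905527662649288000+25·34218695959407148992880=1001369304512841374110000 | T(26,10)=34218695959407148992880+25·6508376179668146850000=196928100451110820242880 | T(26,11)=6508376179668146850000+25·1014945527825214637300=31882014375298512782500
i=27: T(27,10)=1001369304512841374110000+26·196928100451110820242880=6121499916241722700424880 | T(27,11)=196928100451110820242880+26·31882014375298512782500=1025860474208872152587880
Read c(27,10) = 6121499916241722700424880, c(27,11) = 1025860474208872152587880.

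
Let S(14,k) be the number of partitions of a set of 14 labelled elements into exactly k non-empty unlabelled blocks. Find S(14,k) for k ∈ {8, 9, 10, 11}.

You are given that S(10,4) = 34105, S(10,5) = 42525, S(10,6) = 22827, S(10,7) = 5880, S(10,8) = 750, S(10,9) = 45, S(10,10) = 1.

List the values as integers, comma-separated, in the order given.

20912320, 5135130, 752752, 66066

@11  (11,5):42525·5+34105→246730, (11,6):22827·6+42525→179487, (11,7):5880·7+22827→63987, (11,8):750·8+5880→11880, (11,9):45·9+750→1155, (11,10):1·10+45→55, (11,11):0·11+1→1
@12  (12,6):179487·6+246730→1323652, (12,7):63987·7+179487→627396, (12,8):11880·8+63987→159027, (12,9):1155·9+11880→22275, (12,10):55·10+1155→1705, (12,11):1·11+55→66
@13  (13,7):627396·7+1323652→5715424, (13,8):159027·8+627396→1899612, (13,9):22275·9+159027→359502, (13,10):1705·10+22275→39325, (13,11):66·11+1705→2431
@14  (14,8):1899612·8+5715424→20912320, (14,9):359502·9+1899612→5135130, (14,10):39325·10+359502→752752, (14,11):2431·11+39325→66066
Read S(14,8) = 20912320, S(14,9) = 5135130, S(14,10) = 752752, S(14,11) = 66066.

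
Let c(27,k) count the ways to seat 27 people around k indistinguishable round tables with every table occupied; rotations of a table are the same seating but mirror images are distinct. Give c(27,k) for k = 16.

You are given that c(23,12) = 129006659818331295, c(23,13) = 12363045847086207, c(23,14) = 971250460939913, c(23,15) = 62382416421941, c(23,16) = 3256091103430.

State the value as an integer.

9666373658466991050

i=24: T(24,13)=129006659818331295+23·12363045847086207=413356714301314056 | T(24,14)=12363045847086207+23·971250460939913=34701806448704206 | T(24,15)=971250460939913+23·62382416421941=2406046038644556 | T(24,16)=62382416421941+23·3256091103430=137272511800831
i=25: T(25,14)=413356714301314056+24·34701806448704206=1246200069070215000 | T(25,15)=34701806448704206+24·2406046038644556=92446911376173550 | T(25,16)=2406046038644556+24·137272511800831=5700586321864500
i=26: T(26,15)=1246200069070215000+25·92446911376173550=3557372853474553750 | T(26,16)=92446911376173550+25·5700586321864500=234961569422786050
i=27: T(27,16)=3557372853474553750+26·234961569422786050=9666373658466991050
Read c(27,16) = 9666373658466991050.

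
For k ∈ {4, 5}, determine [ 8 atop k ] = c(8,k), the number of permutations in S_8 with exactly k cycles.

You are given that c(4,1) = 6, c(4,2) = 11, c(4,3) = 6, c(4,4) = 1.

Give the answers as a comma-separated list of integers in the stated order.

6769, 1960

@5  (5,1):6·4+0→24, (5,2):11·4+6→50, (5,3):6·4+11→35, (5,4):1·4+6→10, (5,5):0·4+1→1
@6  (6,2):50·5+24→274, (6,3):35·5+50→225, (6,4):10·5+35→85, (6,5):1·5+10→15
@7  (7,3):225·6+274→1624, (7,4):85·6+225→735, (7,5):15·6+85→175
@8  (8,4):735·7+1624→6769, (8,5):175·7+735→1960
Read c(8,4) = 6769, c(8,5) = 1960.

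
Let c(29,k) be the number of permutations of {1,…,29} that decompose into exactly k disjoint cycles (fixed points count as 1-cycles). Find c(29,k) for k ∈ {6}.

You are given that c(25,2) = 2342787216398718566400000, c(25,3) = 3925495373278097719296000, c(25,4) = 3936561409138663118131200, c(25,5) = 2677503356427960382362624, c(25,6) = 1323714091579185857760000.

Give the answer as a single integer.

[26] T[26,3]:25*3925495373278097719296000+2342787216398718566400000=100480171548351161548800000 · T[26,4]:25*3936561409138663118131200+3925495373278097719296000=102339530601744675672576000 · T[26,5]:25*2677503356427960382362624+3936561409138663118131200=70874145319837672677196800 · T[26,6]:25*1323714091579185857760000+2677503356427960382362624=35770355645907606826362624
[27] T[27,4]:26*102339530601744675672576000+100480171548351161548800000=2761307967193712729035776000 · T[27,5]:26*70874145319837672677196800+102339530601744675672576000=1945067308917524165279692800 · T[27,6]:26*35770355645907606826362624+70874145319837672677196800=1000903392113435450162625024
[28] T[28,5]:27*1945067308917524165279692800+2761307967193712729035776000=55278125307966865191587481600 · T[28,6]:27*1000903392113435450162625024+1945067308917524165279692800=28969458895980281319670568448
[29] T[29,6]:28*28969458895980281319670568448+55278125307966865191587481600=866422974395414742142363398144
Read c(29,6) = 866422974395414742142363398144.

866422974395414742142363398144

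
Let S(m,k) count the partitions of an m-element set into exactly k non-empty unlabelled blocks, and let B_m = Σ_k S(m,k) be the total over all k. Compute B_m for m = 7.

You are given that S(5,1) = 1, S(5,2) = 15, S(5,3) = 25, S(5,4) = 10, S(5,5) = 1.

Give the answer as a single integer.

877

[6] T[6,1]:1*1+0=1 · T[6,2]:2*15+1=31 · T[6,3]:3*25+15=90 · T[6,4]:4*10+25=65 · T[6,5]:5*1+10=15 · T[6,6]:6*0+1=1
[7] T[7,1]:1*1+0=1 · T[7,2]:2*31+1=63 · T[7,3]:3*90+31=301 · T[7,4]:4*65+90=350 · T[7,5]:5*15+65=140 · T[7,6]:6*1+15=21 · T[7,7]:7*0+1=1
B_7 = ΣS(7,k) = 1+63+301+350+140+21+1 = 877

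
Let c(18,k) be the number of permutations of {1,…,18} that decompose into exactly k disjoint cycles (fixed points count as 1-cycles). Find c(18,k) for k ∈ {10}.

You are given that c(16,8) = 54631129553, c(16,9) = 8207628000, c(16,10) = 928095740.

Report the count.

@17  (17,9):8207628000·16+54631129553→185953177553, (17,10):928095740·16+8207628000→23057159840
@18  (18,10):23057159840·17+185953177553→577924894833
Read c(18,10) = 577924894833.

577924894833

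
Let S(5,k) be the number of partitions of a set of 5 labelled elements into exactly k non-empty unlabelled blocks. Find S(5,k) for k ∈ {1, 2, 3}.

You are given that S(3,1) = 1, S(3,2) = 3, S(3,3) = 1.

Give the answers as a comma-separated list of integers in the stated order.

1, 15, 25

@4  (4,1):1·1+0→1, (4,2):3·2+1→7, (4,3):1·3+3→6
@5  (5,1):1·1+0→1, (5,2):7·2+1→15, (5,3):6·3+7→25
Read S(5,1) = 1, S(5,2) = 15, S(5,3) = 25.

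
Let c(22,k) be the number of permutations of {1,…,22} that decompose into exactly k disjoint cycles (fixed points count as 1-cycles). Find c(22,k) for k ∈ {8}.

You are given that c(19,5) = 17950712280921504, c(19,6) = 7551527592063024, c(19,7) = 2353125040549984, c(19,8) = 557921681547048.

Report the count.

7744654310169576800

[20] T[20,6]:19*7551527592063024+17950712280921504=161429736530118960 · T[20,7]:19*2353125040549984+7551527592063024=52260903362512720 · T[20,8]:19*557921681547048+2353125040549984=12953636989943896
[21] T[21,7]:20*52260903362512720+161429736530118960=1206647803780373360 · T[21,8]:20*12953636989943896+52260903362512720=311333643161390640
[22] T[22,8]:21*311333643161390640+1206647803780373360=7744654310169576800
Read c(22,8) = 7744654310169576800.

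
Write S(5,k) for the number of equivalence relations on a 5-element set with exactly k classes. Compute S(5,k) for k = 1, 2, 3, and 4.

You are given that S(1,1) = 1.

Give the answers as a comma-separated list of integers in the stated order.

r2: T_2,1=1×1+0=1; T_2,2=2×0+1=1
r3: T_3,1=1×1+0=1; T_3,2=2×1+1=3; T_3,3=3×0+1=1
r4: T_4,1=1×1+0=1; T_4,2=2×3+1=7; T_4,3=3×1+3=6; T_4,4=4×0+1=1
r5: T_5,1=1×1+0=1; T_5,2=2×7+1=15; T_5,3=3×6+7=25; T_5,4=4×1+6=10
Read S(5,1) = 1, S(5,2) = 15, S(5,3) = 25, S(5,4) = 10.

1, 15, 25, 10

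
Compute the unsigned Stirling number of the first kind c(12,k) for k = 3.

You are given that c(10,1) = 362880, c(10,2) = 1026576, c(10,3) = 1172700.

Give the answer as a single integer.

[11] T[11,2]:10*1026576+362880=10628640 · T[11,3]:10*1172700+1026576=12753576
[12] T[12,3]:11*12753576+10628640=150917976
Read c(12,3) = 150917976.

150917976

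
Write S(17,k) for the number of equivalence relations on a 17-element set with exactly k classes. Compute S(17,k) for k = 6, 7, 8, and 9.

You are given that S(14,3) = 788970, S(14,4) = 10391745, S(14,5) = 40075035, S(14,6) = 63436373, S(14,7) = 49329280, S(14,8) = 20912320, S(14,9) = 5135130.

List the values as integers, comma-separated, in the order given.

[15] T[15,4]:4*10391745+788970=42355950 · T[15,5]:5*40075035+10391745=210766920 · T[15,6]:6*63436373+40075035=420693273 · T[15,7]:7*49329280+63436373=408741333 · T[15,8]:8*20912320+49329280=216627840 · T[15,9]:9*5135130+20912320=67128490
[16] T[16,5]:5*210766920+42355950=1096190550 · T[16,6]:6*420693273+210766920=2734926558 · T[16,7]:7*408741333+420693273=3281882604 · T[16,8]:8*216627840+408741333=2141764053 · T[16,9]:9*67128490+216627840=820784250
[17] T[17,6]:6*2734926558+1096190550=17505749898 · T[17,7]:7*3281882604+2734926558=25708104786 · T[17,8]:8*2141764053+3281882604=20415995028 · T[17,9]:9*820784250+2141764053=9528822303
Read S(17,6) = 17505749898, S(17,7) = 25708104786, S(17,8) = 20415995028, S(17,9) = 9528822303.

17505749898, 25708104786, 20415995028, 9528822303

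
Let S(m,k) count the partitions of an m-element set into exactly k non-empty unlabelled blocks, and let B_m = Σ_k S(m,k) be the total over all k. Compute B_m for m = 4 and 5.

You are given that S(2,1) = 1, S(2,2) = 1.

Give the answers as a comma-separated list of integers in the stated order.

15, 52

r3: T_3,1=1×1+0=1; T_3,2=2×1+1=3; T_3,3=3×0+1=1
r4: T_4,1=1×1+0=1; T_4,2=2×3+1=7; T_4,3=3×1+3=6; T_4,4=4×0+1=1
r5: T_5,1=1×1+0=1; T_5,2=2×7+1=15; T_5,3=3×6+7=25; T_5,4=4×1+6=10; T_5,5=5×0+1=1
B_4 = ΣS(4,k) = 1+7+6+1 = 15
B_5 = ΣS(5,k) = 1+15+25+10+1 = 52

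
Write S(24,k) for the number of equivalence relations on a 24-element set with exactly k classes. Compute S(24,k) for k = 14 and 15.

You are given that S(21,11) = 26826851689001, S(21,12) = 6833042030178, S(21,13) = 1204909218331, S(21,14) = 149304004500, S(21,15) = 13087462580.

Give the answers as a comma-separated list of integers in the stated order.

@22  (22,12):6833042030178·12+26826851689001→108823356051137, (22,13):1204909218331·13+6833042030178→22496861868481, (22,14):149304004500·14+1204909218331→3295165281331, (22,15):13087462580·15+149304004500→345615943200
@23  (23,13):22496861868481·13+108823356051137→401282560341390, (23,14):3295165281331·14+22496861868481→68629175807115, (23,15):345615943200·15+3295165281331→8479404429331
@24  (24,14):68629175807115·14+401282560341390→1362091021641000, (24,15):8479404429331·15+68629175807115→195820242247080
Read S(24,14) = 1362091021641000, S(24,15) = 195820242247080.

1362091021641000, 195820242247080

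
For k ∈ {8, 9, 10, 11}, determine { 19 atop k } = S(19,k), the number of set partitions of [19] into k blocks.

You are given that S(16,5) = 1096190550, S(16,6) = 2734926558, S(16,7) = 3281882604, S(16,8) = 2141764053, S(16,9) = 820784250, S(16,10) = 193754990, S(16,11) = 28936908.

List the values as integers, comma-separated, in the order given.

1709751003480, 1144614626805, 477297033785, 129413217791

[17] T[17,6]:6*2734926558+1096190550=17505749898 · T[17,7]:7*3281882604+2734926558=25708104786 · T[17,8]:8*2141764053+3281882604=20415995028 · T[17,9]:9*820784250+2141764053=9528822303 · T[17,10]:10*193754990+820784250=2758334150 · T[17,11]:11*28936908+193754990=512060978
[18] T[18,7]:7*25708104786+17505749898=197462483400 · T[18,8]:8*20415995028+25708104786=189036065010 · T[18,9]:9*9528822303+20415995028=106175395755 · T[18,10]:10*2758334150+9528822303=37112163803 · T[18,11]:11*512060978+2758334150=8391004908
[19] T[19,8]:8*189036065010+197462483400=1709751003480 · T[19,9]:9*106175395755+189036065010=1144614626805 · T[19,10]:10*37112163803+106175395755=477297033785 · T[19,11]:11*8391004908+37112163803=129413217791
Read S(19,8) = 1709751003480, S(19,9) = 1144614626805, S(19,10) = 477297033785, S(19,11) = 129413217791.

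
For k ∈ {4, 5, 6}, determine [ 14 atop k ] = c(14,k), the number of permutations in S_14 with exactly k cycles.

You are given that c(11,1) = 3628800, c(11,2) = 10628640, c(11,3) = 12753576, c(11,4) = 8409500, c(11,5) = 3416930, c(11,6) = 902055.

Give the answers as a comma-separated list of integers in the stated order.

@12  (12,2):10628640·11+3628800→120543840, (12,3):12753576·11+10628640→150917976, (12,4):8409500·11+12753576→105258076, (12,5):3416930·11+8409500→45995730, (12,6):902055·11+3416930→13339535
@13  (13,3):150917976·12+120543840→1931559552, (13,4):105258076·12+150917976→1414014888, (13,5):45995730·12+105258076→657206836, (13,6):13339535·12+45995730→206070150
@14  (14,4):1414014888·13+1931559552→20313753096, (14,5):657206836·13+1414014888→9957703756, (14,6):206070150·13+657206836→3336118786
Read c(14,4) = 20313753096, c(14,5) = 9957703756, c(14,6) = 3336118786.

20313753096, 9957703756, 3336118786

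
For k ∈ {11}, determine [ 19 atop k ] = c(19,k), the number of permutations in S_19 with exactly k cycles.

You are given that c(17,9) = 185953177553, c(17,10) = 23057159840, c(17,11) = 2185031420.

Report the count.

i=18: T(18,10)=185953177553+17·23057159840=577924894833 | T(18,11)=23057159840+17·2185031420=60202693980
i=19: T(19,11)=577924894833+18·60202693980=1661573386473
Read c(19,11) = 1661573386473.

1661573386473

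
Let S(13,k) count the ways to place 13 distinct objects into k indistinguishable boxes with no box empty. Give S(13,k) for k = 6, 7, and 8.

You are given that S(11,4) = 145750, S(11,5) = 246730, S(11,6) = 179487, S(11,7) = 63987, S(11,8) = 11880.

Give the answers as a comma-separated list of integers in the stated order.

9321312, 5715424, 1899612

i=12: T(12,5)=145750+5·246730=1379400 | T(12,6)=246730+6·179487=1323652 | T(12,7)=179487+7·63987=627396 | T(12,8)=63987+8·11880=159027
i=13: T(13,6)=1379400+6·1323652=9321312 | T(13,7)=1323652+7·627396=5715424 | T(13,8)=627396+8·159027=1899612
Read S(13,6) = 9321312, S(13,7) = 5715424, S(13,8) = 1899612.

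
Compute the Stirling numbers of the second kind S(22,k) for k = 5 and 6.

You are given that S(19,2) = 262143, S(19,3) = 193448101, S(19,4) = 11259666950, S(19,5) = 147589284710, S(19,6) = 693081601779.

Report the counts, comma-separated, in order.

@20  (20,3):193448101·3+262143→580606446, (20,4):11259666950·4+193448101→45232115901, (20,5):147589284710·5+11259666950→749206090500, (20,6):693081601779·6+147589284710→4306078895384
@21  (21,4):45232115901·4+580606446→181509070050, (21,5):749206090500·5+45232115901→3791262568401, (21,6):4306078895384·6+749206090500→26585679462804
@22  (22,5):3791262568401·5+181509070050→19137821912055, (22,6):26585679462804·6+3791262568401→163305339345225
Read S(22,5) = 19137821912055, S(22,6) = 163305339345225.

19137821912055, 163305339345225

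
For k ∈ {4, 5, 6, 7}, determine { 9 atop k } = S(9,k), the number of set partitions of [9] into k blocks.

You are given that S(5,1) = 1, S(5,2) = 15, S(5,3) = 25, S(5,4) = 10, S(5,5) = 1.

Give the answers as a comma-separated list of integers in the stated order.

r6: T_6,1=1×1+0=1; T_6,2=2×15+1=31; T_6,3=3×25+15=90; T_6,4=4×10+25=65; T_6,5=5×1+10=15; T_6,6=6×0+1=1
r7: T_7,2=2×31+1=63; T_7,3=3×90+31=301; T_7,4=4×65+90=350; T_7,5=5×15+65=140; T_7,6=6×1+15=21; T_7,7=7×0+1=1
r8: T_8,3=3×301+63=966; T_8,4=4×350+301=1701; T_8,5=5×140+350=1050; T_8,6=6×21+140=266; T_8,7=7×1+21=28
r9: T_9,4=4×1701+966=7770; T_9,5=5×1050+1701=6951; T_9,6=6×266+1050=2646; T_9,7=7×28+266=462
Read S(9,4) = 7770, S(9,5) = 6951, S(9,6) = 2646, S(9,7) = 462.

7770, 6951, 2646, 462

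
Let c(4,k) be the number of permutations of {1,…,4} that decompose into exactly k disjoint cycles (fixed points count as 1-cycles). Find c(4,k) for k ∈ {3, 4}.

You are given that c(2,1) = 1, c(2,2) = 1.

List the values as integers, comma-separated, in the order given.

6, 1

r3: T_3,2=2×1+1=3; T_3,3=2×0+1=1
r4: T_4,3=3×1+3=6; T_4,4=3×0+1=1
Read c(4,3) = 6, c(4,4) = 1.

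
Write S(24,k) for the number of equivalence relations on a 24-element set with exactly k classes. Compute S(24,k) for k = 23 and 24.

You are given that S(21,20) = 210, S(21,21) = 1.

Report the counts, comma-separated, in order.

276, 1

@22  (22,21):1·21+210→231, (22,22):0·22+1→1
@23  (23,22):1·22+231→253, (23,23):0·23+1→1
@24  (24,23):1·23+253→276, (24,24):0·24+1→1
Read S(24,23) = 276, S(24,24) = 1.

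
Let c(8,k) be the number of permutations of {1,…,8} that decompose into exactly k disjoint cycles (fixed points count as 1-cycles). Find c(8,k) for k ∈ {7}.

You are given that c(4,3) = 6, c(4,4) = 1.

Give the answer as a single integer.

[5] T[5,4]:4*1+6=10 · T[5,5]:4*0+1=1
[6] T[6,5]:5*1+10=15 · T[6,6]:5*0+1=1
[7] T[7,6]:6*1+15=21 · T[7,7]:6*0+1=1
[8] T[8,7]:7*1+21=28
Read c(8,7) = 28.

28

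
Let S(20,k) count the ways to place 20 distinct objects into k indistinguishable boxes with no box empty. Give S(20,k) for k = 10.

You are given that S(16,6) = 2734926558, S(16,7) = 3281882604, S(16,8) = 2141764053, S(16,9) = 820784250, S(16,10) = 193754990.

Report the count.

[17] T[17,7]:7*3281882604+2734926558=25708104786 · T[17,8]:8*2141764053+3281882604=20415995028 · T[17,9]:9*820784250+2141764053=9528822303 · T[17,10]:10*193754990+820784250=2758334150
[18] T[18,8]:8*20415995028+25708104786=189036065010 · T[18,9]:9*9528822303+20415995028=106175395755 · T[18,10]:10*2758334150+9528822303=37112163803
[19] T[19,9]:9*106175395755+189036065010=1144614626805 · T[19,10]:10*37112163803+106175395755=477297033785
[20] T[20,10]:10*477297033785+1144614626805=5917584964655
Read S(20,10) = 5917584964655.

5917584964655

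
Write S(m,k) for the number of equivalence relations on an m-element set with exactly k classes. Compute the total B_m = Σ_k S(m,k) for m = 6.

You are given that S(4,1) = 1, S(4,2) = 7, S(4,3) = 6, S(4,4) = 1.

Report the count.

203

[5] T[5,1]:1*1+0=1 · T[5,2]:2*7+1=15 · T[5,3]:3*6+7=25 · T[5,4]:4*1+6=10 · T[5,5]:5*0+1=1
[6] T[6,1]:1*1+0=1 · T[6,2]:2*15+1=31 · T[6,3]:3*25+15=90 · T[6,4]:4*10+25=65 · T[6,5]:5*1+10=15 · T[6,6]:6*0+1=1
B_6 = ΣS(6,k) = 1+31+90+65+15+1 = 203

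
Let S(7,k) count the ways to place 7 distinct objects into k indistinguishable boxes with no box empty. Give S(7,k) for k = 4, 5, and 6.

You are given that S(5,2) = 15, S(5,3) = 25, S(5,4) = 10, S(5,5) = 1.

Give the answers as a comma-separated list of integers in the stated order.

350, 140, 21

r6: T_6,3=3×25+15=90; T_6,4=4×10+25=65; T_6,5=5×1+10=15; T_6,6=6×0+1=1
r7: T_7,4=4×65+90=350; T_7,5=5×15+65=140; T_7,6=6×1+15=21
Read S(7,4) = 350, S(7,5) = 140, S(7,6) = 21.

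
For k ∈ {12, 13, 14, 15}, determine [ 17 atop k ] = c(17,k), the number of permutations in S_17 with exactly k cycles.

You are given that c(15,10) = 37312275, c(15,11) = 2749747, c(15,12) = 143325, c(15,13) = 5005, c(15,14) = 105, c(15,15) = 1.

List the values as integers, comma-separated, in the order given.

156952432, 8394022, 323680, 8500

i=16: T(16,11)=37312275+15·2749747=78558480 | T(16,12)=2749747+15·143325=4899622 | T(16,13)=143325+15·5005=218400 | T(16,14)=5005+15·105=6580 | T(16,15)=105+15·1=120
i=17: T(17,12)=78558480+16·4899622=156952432 | T(17,13)=4899622+16·218400=8394022 | T(17,14)=218400+16·6580=323680 | T(17,15)=6580+16·120=8500
Read c(17,12) = 156952432, c(17,13) = 8394022, c(17,14) = 323680, c(17,15) = 8500.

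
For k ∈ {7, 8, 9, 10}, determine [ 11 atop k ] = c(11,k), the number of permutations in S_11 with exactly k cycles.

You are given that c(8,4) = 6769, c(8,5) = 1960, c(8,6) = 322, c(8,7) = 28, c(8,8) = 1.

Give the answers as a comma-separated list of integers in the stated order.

row 9: T[9][5]=8·1960+6769=22449  T[9][6]=8·322+1960=4536  T[9][7]=8·28+322=546  T[9][8]=8·1+28=36  T[9][9]=8·0+1=1
row 10: T[10][6]=9·4536+22449=63273  T[10][7]=9·546+4536=9450  T[10][8]=9·36+546=870  T[10][9]=9·1+36=45  T[10][10]=9·0+1=1
row 11: T[11][7]=10·9450+63273=157773  T[11][8]=10·870+9450=18150  T[11][9]=10·45+870=1320  T[11][10]=10·1+45=55
Read c(11,7) = 157773, c(11,8) = 18150, c(11,9) = 1320, c(11,10) = 55.

157773, 18150, 1320, 55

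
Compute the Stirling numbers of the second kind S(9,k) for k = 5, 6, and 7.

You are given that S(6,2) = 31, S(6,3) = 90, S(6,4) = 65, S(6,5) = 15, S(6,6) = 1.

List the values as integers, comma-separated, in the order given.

@7  (7,3):90·3+31→301, (7,4):65·4+90→350, (7,5):15·5+65→140, (7,6):1·6+15→21, (7,7):0·7+1→1
@8  (8,4):350·4+301→1701, (8,5):140·5+350→1050, (8,6):21·6+140→266, (8,7):1·7+21→28
@9  (9,5):1050·5+1701→6951, (9,6):266·6+1050→2646, (9,7):28·7+266→462
Read S(9,5) = 6951, S(9,6) = 2646, S(9,7) = 462.

6951, 2646, 462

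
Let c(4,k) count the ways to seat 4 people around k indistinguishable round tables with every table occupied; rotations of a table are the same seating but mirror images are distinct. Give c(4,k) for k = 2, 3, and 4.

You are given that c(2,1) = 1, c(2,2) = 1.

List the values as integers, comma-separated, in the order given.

@3  (3,1):1·2+0→2, (3,2):1·2+1→3, (3,3):0·2+1→1
@4  (4,2):3·3+2→11, (4,3):1·3+3→6, (4,4):0·3+1→1
Read c(4,2) = 11, c(4,3) = 6, c(4,4) = 1.

11, 6, 1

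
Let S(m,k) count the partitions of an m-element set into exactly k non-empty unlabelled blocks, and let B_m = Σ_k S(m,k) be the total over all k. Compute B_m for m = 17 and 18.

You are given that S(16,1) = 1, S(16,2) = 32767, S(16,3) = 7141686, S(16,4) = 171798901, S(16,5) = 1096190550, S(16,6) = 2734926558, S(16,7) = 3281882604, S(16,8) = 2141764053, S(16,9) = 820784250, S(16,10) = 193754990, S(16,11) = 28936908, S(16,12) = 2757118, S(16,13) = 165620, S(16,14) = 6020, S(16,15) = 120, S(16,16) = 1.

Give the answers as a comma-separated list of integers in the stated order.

82864869804, 682076806159

@17  (17,1):1·1+0→1, (17,2):32767·2+1→65535, (17,3):7141686·3+32767→21457825, (17,4):171798901·4+7141686→694337290, (17,5):1096190550·5+171798901→5652751651, (17,6):2734926558·6+1096190550→17505749898, (17,7):3281882604·7+2734926558→25708104786, (17,8):2141764053·8+3281882604→20415995028, (17,9):820784250·9+2141764053→9528822303, (17,10):193754990·10+820784250→2758334150, (17,11):28936908·11+193754990→512060978, (17,12):2757118·12+28936908→62022324, (17,13):165620·13+2757118→4910178, (17,14):6020·14+165620→249900, (17,15):120·15+6020→7820, (17,16):1·16+120→136, (17,17):0·17+1→1
@18  (18,1):1·1+0→1, (18,2):65535·2+1→131071, (18,3):21457825·3+65535→64439010, (18,4):694337290·4+21457825→2798806985, (18,5):5652751651·5+694337290→28958095545, (18,6):17505749898·6+5652751651→110687251039, (18,7):25708104786·7+17505749898→197462483400, (18,8):20415995028·8+25708104786→189036065010, (18,9):9528822303·9+20415995028→106175395755, (18,10):2758334150·10+9528822303→37112163803, (18,11):512060978·11+2758334150→8391004908, (18,12):62022324·12+512060978→1256328866, (18,13):4910178·13+62022324→125854638, (18,14):249900·14+4910178→8408778, (18,15):7820·15+249900→367200, (18,16):136·16+7820→9996, (18,17):1·17+136→153, (18,18):0·18+1→1
B_17 = ΣS(17,k) = 1+65535+21457825+694337290+5652751651+17505749898+25708104786+20415995028+9528822303+2758334150+512060978+62022324+4910178+249900+7820+136+1 = 82864869804
B_18 = ΣS(18,k) = 1+131071+64439010+2798806985+28958095545+110687251039+197462483400+189036065010+106175395755+37112163803+8391004908+1256328866+125854638+8408778+367200+9996+153+1 = 682076806159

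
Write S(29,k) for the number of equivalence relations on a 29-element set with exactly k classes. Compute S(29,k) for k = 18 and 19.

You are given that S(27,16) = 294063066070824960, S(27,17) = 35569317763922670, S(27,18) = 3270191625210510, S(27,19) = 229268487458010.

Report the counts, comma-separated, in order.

row 28: T[28][17]=17·35569317763922670+294063066070824960=898741468057510350  T[28][18]=18·3270191625210510+35569317763922670=94432767017711850  T[28][19]=19·229268487458010+3270191625210510=7626292886912700
row 29: T[29][18]=18·94432767017711850+898741468057510350=2598531274376323650  T[29][19]=19·7626292886912700+94432767017711850=239332331869053150
Read S(29,18) = 2598531274376323650, S(29,19) = 239332331869053150.

2598531274376323650, 239332331869053150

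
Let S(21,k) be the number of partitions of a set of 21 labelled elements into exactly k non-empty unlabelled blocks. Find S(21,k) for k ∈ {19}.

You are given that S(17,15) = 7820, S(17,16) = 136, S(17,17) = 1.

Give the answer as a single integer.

19285

i=18: T(18,16)=7820+16·136=9996 | T(18,17)=136+17·1=153 | T(18,18)=1+18·0=1
i=19: T(19,17)=9996+17·153=12597 | T(19,18)=153+18·1=171 | T(19,19)=1+19·0=1
i=20: T(20,18)=12597+18·171=15675 | T(20,19)=171+19·1=190
i=21: T(21,19)=15675+19·190=19285
Read S(21,19) = 19285.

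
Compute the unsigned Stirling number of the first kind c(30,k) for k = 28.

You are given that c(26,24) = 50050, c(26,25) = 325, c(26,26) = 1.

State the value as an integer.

90335

[27] T[27,25]:26*325+50050=58500 · T[27,26]:26*1+325=351 · T[27,27]:26*0+1=1
[28] T[28,26]:27*351+58500=67977 · T[28,27]:27*1+351=378 · T[28,28]:27*0+1=1
[29] T[29,27]:28*378+67977=78561 · T[29,28]:28*1+378=406
[30] T[30,28]:29*406+78561=90335
Read c(30,28) = 90335.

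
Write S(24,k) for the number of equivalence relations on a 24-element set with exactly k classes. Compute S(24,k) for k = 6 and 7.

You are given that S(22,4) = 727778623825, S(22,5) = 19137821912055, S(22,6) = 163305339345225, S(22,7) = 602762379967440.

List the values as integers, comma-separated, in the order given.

6090236036084530, 31677463851804540

r23: T_23,5=5×19137821912055+727778623825=96416888184100; T_23,6=6×163305339345225+19137821912055=998969857983405; T_23,7=7×602762379967440+163305339345225=4382641999117305
r24: T_24,6=6×998969857983405+96416888184100=6090236036084530; T_24,7=7×4382641999117305+998969857983405=31677463851804540
Read S(24,6) = 6090236036084530, S(24,7) = 31677463851804540.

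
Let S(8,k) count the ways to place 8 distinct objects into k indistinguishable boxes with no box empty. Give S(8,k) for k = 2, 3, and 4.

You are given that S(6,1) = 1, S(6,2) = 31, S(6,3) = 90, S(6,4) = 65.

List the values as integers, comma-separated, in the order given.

127, 966, 1701

row 7: T[7][1]=1·1+0=1  T[7][2]=2·31+1=63  T[7][3]=3·90+31=301  T[7][4]=4·65+90=350
row 8: T[8][2]=2·63+1=127  T[8][3]=3·301+63=966  T[8][4]=4·350+301=1701
Read S(8,2) = 127, S(8,3) = 966, S(8,4) = 1701.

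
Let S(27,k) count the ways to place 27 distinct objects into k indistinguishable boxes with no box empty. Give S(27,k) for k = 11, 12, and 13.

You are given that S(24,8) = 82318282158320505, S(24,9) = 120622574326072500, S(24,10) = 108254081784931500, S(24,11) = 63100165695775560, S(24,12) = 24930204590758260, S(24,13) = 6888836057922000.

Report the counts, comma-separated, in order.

123519417123830092365, 71823166587281982600, 29206898819153109600

r25: T_25,9=9×120622574326072500+82318282158320505=1167921451092973005; T_25,10=10×108254081784931500+120622574326072500=1203163392175387500; T_25,11=11×63100165695775560+108254081784931500=802355904438462660; T_25,12=12×24930204590758260+63100165695775560=362262620784874680; T_25,13=13×6888836057922000+24930204590758260=114485073343744260
r26: T_26,10=10×1203163392175387500+1167921451092973005=13199555372846848005; T_26,11=11×802355904438462660+1203163392175387500=10029078340998476760; T_26,12=12×362262620784874680+802355904438462660=5149507353856958820; T_26,13=13×114485073343744260+362262620784874680=1850568574253550060
r27: T_27,11=11×10029078340998476760+13199555372846848005=123519417123830092365; T_27,12=12×5149507353856958820+10029078340998476760=71823166587281982600; T_27,13=13×1850568574253550060+5149507353856958820=29206898819153109600
Read S(27,11) = 123519417123830092365, S(27,12) = 71823166587281982600, S(27,13) = 29206898819153109600.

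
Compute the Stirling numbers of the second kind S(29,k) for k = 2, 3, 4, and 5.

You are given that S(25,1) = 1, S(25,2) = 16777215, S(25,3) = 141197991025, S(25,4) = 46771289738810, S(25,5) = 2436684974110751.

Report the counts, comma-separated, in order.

[26] T[26,1]:1*1+0=1 · T[26,2]:2*16777215+1=33554431 · T[26,3]:3*141197991025+16777215=423610750290 · T[26,4]:4*46771289738810+141197991025=187226356946265 · T[26,5]:5*2436684974110751+46771289738810=12230196160292565
[27] T[27,1]:1*1+0=1 · T[27,2]:2*33554431+1=67108863 · T[27,3]:3*423610750290+33554431=1270865805301 · T[27,4]:4*187226356946265+423610750290=749329038535350 · T[27,5]:5*12230196160292565+187226356946265=61338207158409090
[28] T[28,1]:1*1+0=1 · T[28,2]:2*67108863+1=134217727 · T[28,3]:3*1270865805301+67108863=3812664524766 · T[28,4]:4*749329038535350+1270865805301=2998587019946701 · T[28,5]:5*61338207158409090+749329038535350=307440364830580800
[29] T[29,2]:2*134217727+1=268435455 · T[29,3]:3*3812664524766+134217727=11438127792025 · T[29,4]:4*2998587019946701+3812664524766=11998160744311570 · T[29,5]:5*307440364830580800+2998587019946701=1540200411172850701
Read S(29,2) = 268435455, S(29,3) = 11438127792025, S(29,4) = 11998160744311570, S(29,5) = 1540200411172850701.

268435455, 11438127792025, 11998160744311570, 1540200411172850701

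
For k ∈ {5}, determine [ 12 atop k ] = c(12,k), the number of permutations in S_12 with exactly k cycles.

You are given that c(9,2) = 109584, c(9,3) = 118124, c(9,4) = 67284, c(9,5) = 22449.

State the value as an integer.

@10  (10,3):118124·9+109584→1172700, (10,4):67284·9+118124→723680, (10,5):22449·9+67284→269325
@11  (11,4):723680·10+1172700→8409500, (11,5):269325·10+723680→3416930
@12  (12,5):3416930·11+8409500→45995730
Read c(12,5) = 45995730.

45995730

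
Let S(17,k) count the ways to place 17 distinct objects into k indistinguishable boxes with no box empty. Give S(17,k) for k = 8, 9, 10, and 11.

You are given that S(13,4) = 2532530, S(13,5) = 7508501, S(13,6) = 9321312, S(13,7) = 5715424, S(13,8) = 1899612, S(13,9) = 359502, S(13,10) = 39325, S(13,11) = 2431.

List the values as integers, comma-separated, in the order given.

20415995028, 9528822303, 2758334150, 512060978

row 14: T[14][5]=5·7508501+2532530=40075035  T[14][6]=6·9321312+7508501=63436373  T[14][7]=7·5715424+9321312=49329280  T[14][8]=8·1899612+5715424=20912320  T[14][9]=9·359502+1899612=5135130  T[14][10]=10·39325+359502=752752  T[14][11]=11·2431+39325=66066
row 15: T[15][6]=6·63436373+40075035=420693273  T[15][7]=7·49329280+63436373=408741333  T[15][8]=8·20912320+49329280=216627840  T[15][9]=9·5135130+20912320=67128490  T[15][10]=10·752752+5135130=12662650  T[15][11]=11·66066+752752=1479478
row 16: T[16][7]=7·408741333+420693273=3281882604  T[16][8]=8·216627840+408741333=2141764053  T[16][9]=9·67128490+216627840=820784250  T[16][10]=10·12662650+67128490=193754990  T[16][11]=11·1479478+12662650=28936908
row 17: T[17][8]=8·2141764053+3281882604=20415995028  T[17][9]=9·820784250+2141764053=9528822303  T[17][10]=10·193754990+820784250=2758334150  T[17][11]=11·28936908+193754990=512060978
Read S(17,8) = 20415995028, S(17,9) = 9528822303, S(17,10) = 2758334150, S(17,11) = 512060978.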